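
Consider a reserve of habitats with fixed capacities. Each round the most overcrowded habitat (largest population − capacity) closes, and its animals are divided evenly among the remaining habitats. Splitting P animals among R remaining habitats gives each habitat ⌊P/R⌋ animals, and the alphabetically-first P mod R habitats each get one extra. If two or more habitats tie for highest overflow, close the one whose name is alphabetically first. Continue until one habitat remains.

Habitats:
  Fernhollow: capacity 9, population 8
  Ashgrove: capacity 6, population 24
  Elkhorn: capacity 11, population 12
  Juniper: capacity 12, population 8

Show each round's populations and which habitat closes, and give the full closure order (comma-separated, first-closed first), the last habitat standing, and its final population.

Closure order: Ashgrove, Elkhorn, Fernhollow
Last habitat: Juniper with 52 animals

Round 1: Ashgrove=24 Elkhorn=12 Fernhollow=8 Juniper=8 → close Ashgrove (overflow 18)
  24÷3 = 8 each, +1 to first 0
Round 2: Elkhorn=20 Fernhollow=16 Juniper=16 → close Elkhorn (overflow 9)
  20÷2 = 10 each, +1 to first 0
Round 3: Fernhollow=26 Juniper=26 → close Fernhollow (overflow 17)
  26÷1 = 26 each, +1 to first 0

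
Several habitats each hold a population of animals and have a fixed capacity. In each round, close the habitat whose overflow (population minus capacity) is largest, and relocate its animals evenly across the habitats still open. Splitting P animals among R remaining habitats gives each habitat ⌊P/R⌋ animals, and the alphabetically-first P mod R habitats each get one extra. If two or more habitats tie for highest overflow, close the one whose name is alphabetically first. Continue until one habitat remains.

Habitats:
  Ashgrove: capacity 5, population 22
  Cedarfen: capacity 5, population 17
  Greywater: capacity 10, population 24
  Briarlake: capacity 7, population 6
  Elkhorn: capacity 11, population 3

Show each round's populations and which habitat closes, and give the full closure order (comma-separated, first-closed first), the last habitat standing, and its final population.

Round 1: Ashgrove=22 Briarlake=6 Cedarfen=17 Elkhorn=3 Greywater=24 → close Ashgrove (overflow 17)
  22÷4 = 5 each, +1 to first 2
Round 2: Briarlake=12 Cedarfen=23 Elkhorn=8 Greywater=29 → close Greywater (overflow 19)
  29÷3 = 9 each, +1 to first 2
Round 3: Briarlake=22 Cedarfen=33 Elkhorn=17 → close Cedarfen (overflow 28)
  33÷2 = 16 each, +1 to first 1
Round 4: Briarlake=39 Elkhorn=33 → close Briarlake (overflow 32)
  39÷1 = 39 each, +1 to first 0

Closure order: Ashgrove, Greywater, Cedarfen, Briarlake
Last habitat: Elkhorn with 72 animals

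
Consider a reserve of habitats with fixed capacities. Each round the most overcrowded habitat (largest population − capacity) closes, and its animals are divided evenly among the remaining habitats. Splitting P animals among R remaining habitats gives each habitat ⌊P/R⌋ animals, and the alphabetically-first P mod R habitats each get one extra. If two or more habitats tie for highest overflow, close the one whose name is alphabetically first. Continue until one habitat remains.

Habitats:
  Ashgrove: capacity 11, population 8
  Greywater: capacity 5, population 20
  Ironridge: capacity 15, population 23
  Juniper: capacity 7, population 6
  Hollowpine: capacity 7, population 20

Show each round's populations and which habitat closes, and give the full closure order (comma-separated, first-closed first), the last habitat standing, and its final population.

Round 1: Ashgrove=8 Greywater=20 Hollowpine=20 Ironridge=23 Juniper=6 → close Greywater (overflow 15)
  20÷4 = 5 each, +1 to first 0
Round 2: Ashgrove=13 Hollowpine=25 Ironridge=28 Juniper=11 → close Hollowpine (overflow 18)
  25÷3 = 8 each, +1 to first 1
Round 3: Ashgrove=22 Ironridge=36 Juniper=19 → close Ironridge (overflow 21)
  36÷2 = 18 each, +1 to first 0
Round 4: Ashgrove=40 Juniper=37 → close Juniper (overflow 30)
  37÷1 = 37 each, +1 to first 0

Closure order: Greywater, Hollowpine, Ironridge, Juniper
Last habitat: Ashgrove with 77 animals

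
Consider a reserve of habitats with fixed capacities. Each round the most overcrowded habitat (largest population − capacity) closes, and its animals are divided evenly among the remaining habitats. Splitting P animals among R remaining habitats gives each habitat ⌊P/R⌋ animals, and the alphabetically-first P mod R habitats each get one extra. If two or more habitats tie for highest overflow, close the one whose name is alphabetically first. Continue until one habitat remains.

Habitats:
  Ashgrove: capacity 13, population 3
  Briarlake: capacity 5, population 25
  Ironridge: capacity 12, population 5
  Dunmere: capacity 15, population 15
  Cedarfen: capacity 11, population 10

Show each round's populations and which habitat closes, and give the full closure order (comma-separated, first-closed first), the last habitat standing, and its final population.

Round 1: Ashgrove=3 Briarlake=25 Cedarfen=10 Dunmere=15 Ironridge=5 → close Briarlake (overflow 20)
  25÷4 = 6 each, +1 to first 1
Round 2: Ashgrove=10 Cedarfen=16 Dunmere=21 Ironridge=11 → close Dunmere (overflow 6)
  21÷3 = 7 each, +1 to first 0
Round 3: Ashgrove=17 Cedarfen=23 Ironridge=18 → close Cedarfen (overflow 12)
  23÷2 = 11 each, +1 to first 1
Round 4: Ashgrove=29 Ironridge=29 → close Ironridge (overflow 17)
  29÷1 = 29 each, +1 to first 0

Closure order: Briarlake, Dunmere, Cedarfen, Ironridge
Last habitat: Ashgrove with 58 animals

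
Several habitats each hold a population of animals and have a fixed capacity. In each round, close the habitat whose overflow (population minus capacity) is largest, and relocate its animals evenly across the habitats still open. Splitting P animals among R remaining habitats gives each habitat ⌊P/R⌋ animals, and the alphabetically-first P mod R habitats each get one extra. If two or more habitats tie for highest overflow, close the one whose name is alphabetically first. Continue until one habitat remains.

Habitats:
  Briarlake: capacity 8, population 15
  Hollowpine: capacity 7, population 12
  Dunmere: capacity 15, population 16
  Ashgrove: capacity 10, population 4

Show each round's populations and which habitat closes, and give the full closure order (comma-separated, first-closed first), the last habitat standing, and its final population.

Round 1: Ashgrove=4 Briarlake=15 Dunmere=16 Hollowpine=12 → close Briarlake (overflow 7)
  15÷3 = 5 each, +1 to first 0
Round 2: Ashgrove=9 Dunmere=21 Hollowpine=17 → close Hollowpine (overflow 10)
  17÷2 = 8 each, +1 to first 1
Round 3: Ashgrove=18 Dunmere=29 → close Dunmere (overflow 14)
  29÷1 = 29 each, +1 to first 0

Closure order: Briarlake, Hollowpine, Dunmere
Last habitat: Ashgrove with 47 animals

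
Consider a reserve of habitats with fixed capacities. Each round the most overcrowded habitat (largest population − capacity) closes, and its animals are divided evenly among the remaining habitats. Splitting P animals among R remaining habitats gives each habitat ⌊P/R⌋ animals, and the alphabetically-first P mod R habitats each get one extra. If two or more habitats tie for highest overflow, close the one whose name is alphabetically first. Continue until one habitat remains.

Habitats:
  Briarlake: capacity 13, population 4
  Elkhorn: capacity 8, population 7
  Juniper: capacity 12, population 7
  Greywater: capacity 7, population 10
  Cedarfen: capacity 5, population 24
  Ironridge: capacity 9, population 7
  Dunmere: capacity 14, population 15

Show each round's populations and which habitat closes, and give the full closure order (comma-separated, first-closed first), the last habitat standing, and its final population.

Closure order: Cedarfen, Greywater, Dunmere, Elkhorn, Ironridge, Juniper
Last habitat: Briarlake with 74 animals

Round 1: Briarlake=4 Cedarfen=24 Dunmere=15 Elkhorn=7 Greywater=10 Ironridge=7 Juniper=7 → close Cedarfen (overflow 19)
  24÷6 = 4 each, +1 to first 0
Round 2: Briarlake=8 Dunmere=19 Elkhorn=11 Greywater=14 Ironridge=11 Juniper=11 → close Greywater (overflow 7)
  14÷5 = 2 each, +1 to first 4
Round 3: Briarlake=11 Dunmere=22 Elkhorn=14 Ironridge=14 Juniper=13 → close Dunmere (overflow 8)
  22÷4 = 5 each, +1 to first 2
Round 4: Briarlake=17 Elkhorn=20 Ironridge=19 Juniper=18 → close Elkhorn (overflow 12)
  20÷3 = 6 each, +1 to first 2
Round 5: Briarlake=24 Ironridge=26 Juniper=24 → close Ironridge (overflow 17)
  26÷2 = 13 each, +1 to first 0
Round 6: Briarlake=37 Juniper=37 → close Juniper (overflow 25)
  37÷1 = 37 each, +1 to first 0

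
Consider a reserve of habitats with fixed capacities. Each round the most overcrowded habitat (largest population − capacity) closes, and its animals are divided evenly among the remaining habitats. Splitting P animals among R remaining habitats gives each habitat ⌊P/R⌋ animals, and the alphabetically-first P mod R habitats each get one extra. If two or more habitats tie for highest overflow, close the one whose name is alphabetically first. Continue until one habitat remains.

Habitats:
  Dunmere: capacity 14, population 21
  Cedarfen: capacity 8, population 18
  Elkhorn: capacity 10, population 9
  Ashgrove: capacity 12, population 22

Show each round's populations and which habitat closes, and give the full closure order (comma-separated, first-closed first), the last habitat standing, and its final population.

Closure order: Ashgrove, Cedarfen, Dunmere
Last habitat: Elkhorn with 70 animals

Round 1: Ashgrove=22 Cedarfen=18 Dunmere=21 Elkhorn=9 → close Ashgrove (overflow 10)
  22÷3 = 7 each, +1 to first 1
Round 2: Cedarfen=26 Dunmere=28 Elkhorn=16 → close Cedarfen (overflow 18)
  26÷2 = 13 each, +1 to first 0
Round 3: Dunmere=41 Elkhorn=29 → close Dunmere (overflow 27)
  41÷1 = 41 each, +1 to first 0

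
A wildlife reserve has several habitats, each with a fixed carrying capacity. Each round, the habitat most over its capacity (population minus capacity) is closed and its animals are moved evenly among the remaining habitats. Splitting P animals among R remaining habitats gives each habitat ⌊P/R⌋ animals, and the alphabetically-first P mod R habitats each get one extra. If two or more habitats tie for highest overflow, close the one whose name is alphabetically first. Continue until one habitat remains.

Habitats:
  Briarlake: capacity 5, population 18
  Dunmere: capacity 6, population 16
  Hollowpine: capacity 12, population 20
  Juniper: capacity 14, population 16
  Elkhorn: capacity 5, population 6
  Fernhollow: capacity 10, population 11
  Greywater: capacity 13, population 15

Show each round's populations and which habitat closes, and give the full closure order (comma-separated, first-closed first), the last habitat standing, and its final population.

Closure order: Briarlake, Dunmere, Hollowpine, Greywater, Elkhorn, Fernhollow
Last habitat: Juniper with 102 animals

Round 1: Briarlake=18 Dunmere=16 Elkhorn=6 Fernhollow=11 Greywater=15 Hollowpine=20 Juniper=16 → close Briarlake (overflow 13)
  18÷6 = 3 each, +1 to first 0
Round 2: Dunmere=19 Elkhorn=9 Fernhollow=14 Greywater=18 Hollowpine=23 Juniper=19 → close Dunmere (overflow 13)
  19÷5 = 3 each, +1 to first 4
Round 3: Elkhorn=13 Fernhollow=18 Greywater=22 Hollowpine=27 Juniper=22 → close Hollowpine (overflow 15)
  27÷4 = 6 each, +1 to first 3
Round 4: Elkhorn=20 Fernhollow=25 Greywater=29 Juniper=28 → close Greywater (overflow 16)
  29÷3 = 9 each, +1 to first 2
Round 5: Elkhorn=30 Fernhollow=35 Juniper=37 → close Elkhorn (overflow 25)
  30÷2 = 15 each, +1 to first 0
Round 6: Fernhollow=50 Juniper=52 → close Fernhollow (overflow 40)
  50÷1 = 50 each, +1 to first 0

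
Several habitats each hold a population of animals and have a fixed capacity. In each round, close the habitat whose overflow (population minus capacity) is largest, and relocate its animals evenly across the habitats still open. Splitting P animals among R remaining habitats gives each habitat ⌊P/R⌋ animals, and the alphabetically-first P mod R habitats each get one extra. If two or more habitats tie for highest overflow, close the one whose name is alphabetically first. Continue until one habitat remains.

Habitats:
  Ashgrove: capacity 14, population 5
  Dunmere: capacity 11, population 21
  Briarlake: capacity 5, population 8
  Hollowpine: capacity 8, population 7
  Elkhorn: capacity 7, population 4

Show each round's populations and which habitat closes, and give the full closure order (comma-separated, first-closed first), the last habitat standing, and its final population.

Round 1: Ashgrove=5 Briarlake=8 Dunmere=21 Elkhorn=4 Hollowpine=7 → close Dunmere (overflow 10)
  21÷4 = 5 each, +1 to first 1
Round 2: Ashgrove=11 Briarlake=13 Elkhorn=9 Hollowpine=12 → close Briarlake (overflow 8)
  13÷3 = 4 each, +1 to first 1
Round 3: Ashgrove=16 Elkhorn=13 Hollowpine=16 → close Hollowpine (overflow 8)
  16÷2 = 8 each, +1 to first 0
Round 4: Ashgrove=24 Elkhorn=21 → close Elkhorn (overflow 14)
  21÷1 = 21 each, +1 to first 0

Closure order: Dunmere, Briarlake, Hollowpine, Elkhorn
Last habitat: Ashgrove with 45 animals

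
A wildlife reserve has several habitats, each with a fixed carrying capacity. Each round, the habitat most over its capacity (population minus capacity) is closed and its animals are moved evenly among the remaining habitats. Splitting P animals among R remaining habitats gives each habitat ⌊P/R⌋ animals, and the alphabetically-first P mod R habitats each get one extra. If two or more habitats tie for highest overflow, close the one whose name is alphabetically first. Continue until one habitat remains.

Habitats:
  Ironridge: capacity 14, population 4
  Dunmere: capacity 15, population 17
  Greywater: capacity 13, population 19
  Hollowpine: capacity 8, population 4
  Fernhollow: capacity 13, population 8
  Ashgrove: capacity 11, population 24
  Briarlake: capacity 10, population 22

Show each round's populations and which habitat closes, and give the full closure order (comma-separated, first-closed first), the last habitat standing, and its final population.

Closure order: Ashgrove, Briarlake, Greywater, Dunmere, Fernhollow, Hollowpine
Last habitat: Ironridge with 98 animals

Round 1: Ashgrove=24 Briarlake=22 Dunmere=17 Fernhollow=8 Greywater=19 Hollowpine=4 Ironridge=4 → close Ashgrove (overflow 13)
  24÷6 = 4 each, +1 to first 0
Round 2: Briarlake=26 Dunmere=21 Fernhollow=12 Greywater=23 Hollowpine=8 Ironridge=8 → close Briarlake (overflow 16)
  26÷5 = 5 each, +1 to first 1
Round 3: Dunmere=27 Fernhollow=17 Greywater=28 Hollowpine=13 Ironridge=13 → close Greywater (overflow 15)
  28÷4 = 7 each, +1 to first 0
Round 4: Dunmere=34 Fernhollow=24 Hollowpine=20 Ironridge=20 → close Dunmere (overflow 19)
  34÷3 = 11 each, +1 to first 1
Round 5: Fernhollow=36 Hollowpine=31 Ironridge=31 → close Fernhollow (overflow 23)
  36÷2 = 18 each, +1 to first 0
Round 6: Hollowpine=49 Ironridge=49 → close Hollowpine (overflow 41)
  49÷1 = 49 each, +1 to first 0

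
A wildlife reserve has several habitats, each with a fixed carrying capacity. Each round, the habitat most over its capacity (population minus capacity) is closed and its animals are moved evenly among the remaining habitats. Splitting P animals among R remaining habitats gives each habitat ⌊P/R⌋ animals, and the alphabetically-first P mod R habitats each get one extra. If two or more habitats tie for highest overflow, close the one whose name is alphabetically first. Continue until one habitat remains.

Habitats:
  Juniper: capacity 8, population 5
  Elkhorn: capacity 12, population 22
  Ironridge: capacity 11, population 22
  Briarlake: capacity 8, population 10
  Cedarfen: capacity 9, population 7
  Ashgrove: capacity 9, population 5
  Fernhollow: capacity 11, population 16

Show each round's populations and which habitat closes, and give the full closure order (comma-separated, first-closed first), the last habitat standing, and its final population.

Closure order: Ironridge, Elkhorn, Fernhollow, Briarlake, Ashgrove, Cedarfen
Last habitat: Juniper with 87 animals

Round 1: Ashgrove=5 Briarlake=10 Cedarfen=7 Elkhorn=22 Fernhollow=16 Ironridge=22 Juniper=5 → close Ironridge (overflow 11)
  22÷6 = 3 each, +1 to first 4
Round 2: Ashgrove=9 Briarlake=14 Cedarfen=11 Elkhorn=26 Fernhollow=19 Juniper=8 → close Elkhorn (overflow 14)
  26÷5 = 5 each, +1 to first 1
Round 3: Ashgrove=15 Briarlake=19 Cedarfen=16 Fernhollow=24 Juniper=13 → close Fernhollow (overflow 13)
  24÷4 = 6 each, +1 to first 0
Round 4: Ashgrove=21 Briarlake=25 Cedarfen=22 Juniper=19 → close Briarlake (overflow 17)
  25÷3 = 8 each, +1 to first 1
Round 5: Ashgrove=30 Cedarfen=30 Juniper=27 → close Ashgrove (overflow 21)
  30÷2 = 15 each, +1 to first 0
Round 6: Cedarfen=45 Juniper=42 → close Cedarfen (overflow 36)
  45÷1 = 45 each, +1 to first 0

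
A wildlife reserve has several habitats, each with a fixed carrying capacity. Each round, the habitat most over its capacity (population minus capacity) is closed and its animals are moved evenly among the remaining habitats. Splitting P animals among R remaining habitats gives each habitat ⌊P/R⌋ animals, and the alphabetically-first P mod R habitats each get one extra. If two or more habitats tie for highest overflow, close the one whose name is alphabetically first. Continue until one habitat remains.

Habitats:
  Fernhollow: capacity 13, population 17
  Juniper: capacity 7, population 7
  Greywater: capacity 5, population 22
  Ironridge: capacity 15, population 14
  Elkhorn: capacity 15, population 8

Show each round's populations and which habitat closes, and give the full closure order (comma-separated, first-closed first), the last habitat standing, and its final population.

Closure order: Greywater, Fernhollow, Ironridge, Juniper
Last habitat: Elkhorn with 68 animals

Round 1: Elkhorn=8 Fernhollow=17 Greywater=22 Ironridge=14 Juniper=7 → close Greywater (overflow 17)
  22÷4 = 5 each, +1 to first 2
Round 2: Elkhorn=14 Fernhollow=23 Ironridge=19 Juniper=12 → close Fernhollow (overflow 10)
  23÷3 = 7 each, +1 to first 2
Round 3: Elkhorn=22 Ironridge=27 Juniper=19 → close Ironridge (overflow 12)
  27÷2 = 13 each, +1 to first 1
Round 4: Elkhorn=36 Juniper=32 → close Juniper (overflow 25)
  32÷1 = 32 each, +1 to first 0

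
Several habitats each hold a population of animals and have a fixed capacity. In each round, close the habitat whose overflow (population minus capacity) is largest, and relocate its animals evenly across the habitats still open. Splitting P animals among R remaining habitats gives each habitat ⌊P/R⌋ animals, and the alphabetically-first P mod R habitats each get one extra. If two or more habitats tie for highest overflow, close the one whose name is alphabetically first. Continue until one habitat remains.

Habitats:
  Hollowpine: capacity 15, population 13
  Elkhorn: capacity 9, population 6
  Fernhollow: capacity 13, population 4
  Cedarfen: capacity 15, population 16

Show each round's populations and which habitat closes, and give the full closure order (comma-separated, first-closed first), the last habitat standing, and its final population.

Round 1: Cedarfen=16 Elkhorn=6 Fernhollow=4 Hollowpine=13 → close Cedarfen (overflow 1)
  16÷3 = 5 each, +1 to first 1
Round 2: Elkhorn=12 Fernhollow=9 Hollowpine=18 → close Elkhorn (overflow 3)
  12÷2 = 6 each, +1 to first 0
Round 3: Fernhollow=15 Hollowpine=24 → close Hollowpine (overflow 9)
  24÷1 = 24 each, +1 to first 0

Closure order: Cedarfen, Elkhorn, Hollowpine
Last habitat: Fernhollow with 39 animals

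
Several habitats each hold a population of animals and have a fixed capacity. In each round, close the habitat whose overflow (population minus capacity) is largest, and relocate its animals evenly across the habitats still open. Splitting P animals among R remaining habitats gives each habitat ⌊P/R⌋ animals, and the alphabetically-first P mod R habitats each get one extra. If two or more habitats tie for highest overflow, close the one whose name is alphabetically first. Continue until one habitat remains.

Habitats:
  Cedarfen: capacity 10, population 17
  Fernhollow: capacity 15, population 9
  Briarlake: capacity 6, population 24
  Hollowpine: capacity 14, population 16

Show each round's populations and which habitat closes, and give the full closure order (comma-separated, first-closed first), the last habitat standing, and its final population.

Round 1: Briarlake=24 Cedarfen=17 Fernhollow=9 Hollowpine=16 → close Briarlake (overflow 18)
  24÷3 = 8 each, +1 to first 0
Round 2: Cedarfen=25 Fernhollow=17 Hollowpine=24 → close Cedarfen (overflow 15)
  25÷2 = 12 each, +1 to first 1
Round 3: Fernhollow=30 Hollowpine=36 → close Hollowpine (overflow 22)
  36÷1 = 36 each, +1 to first 0

Closure order: Briarlake, Cedarfen, Hollowpine
Last habitat: Fernhollow with 66 animals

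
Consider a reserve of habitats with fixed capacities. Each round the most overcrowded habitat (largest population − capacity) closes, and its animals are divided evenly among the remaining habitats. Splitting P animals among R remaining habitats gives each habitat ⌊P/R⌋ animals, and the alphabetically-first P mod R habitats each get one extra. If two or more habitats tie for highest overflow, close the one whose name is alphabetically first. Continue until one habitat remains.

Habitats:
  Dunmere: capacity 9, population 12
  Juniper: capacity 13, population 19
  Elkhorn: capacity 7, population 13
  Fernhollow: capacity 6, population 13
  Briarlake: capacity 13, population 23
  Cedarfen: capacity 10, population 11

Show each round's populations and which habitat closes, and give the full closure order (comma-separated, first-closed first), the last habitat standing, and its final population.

Closure order: Briarlake, Elkhorn, Fernhollow, Juniper, Dunmere
Last habitat: Cedarfen with 91 animals

Round 1: Briarlake=23 Cedarfen=11 Dunmere=12 Elkhorn=13 Fernhollow=13 Juniper=19 → close Briarlake (overflow 10)
  23÷5 = 4 each, +1 to first 3
Round 2: Cedarfen=16 Dunmere=17 Elkhorn=18 Fernhollow=17 Juniper=23 → close Elkhorn (overflow 11)
  18÷4 = 4 each, +1 to first 2
Round 3: Cedarfen=21 Dunmere=22 Fernhollow=21 Juniper=27 → close Fernhollow (overflow 15)
  21÷3 = 7 each, +1 to first 0
Round 4: Cedarfen=28 Dunmere=29 Juniper=34 → close Juniper (overflow 21)
  34÷2 = 17 each, +1 to first 0
Round 5: Cedarfen=45 Dunmere=46 → close Dunmere (overflow 37)
  46÷1 = 46 each, +1 to first 0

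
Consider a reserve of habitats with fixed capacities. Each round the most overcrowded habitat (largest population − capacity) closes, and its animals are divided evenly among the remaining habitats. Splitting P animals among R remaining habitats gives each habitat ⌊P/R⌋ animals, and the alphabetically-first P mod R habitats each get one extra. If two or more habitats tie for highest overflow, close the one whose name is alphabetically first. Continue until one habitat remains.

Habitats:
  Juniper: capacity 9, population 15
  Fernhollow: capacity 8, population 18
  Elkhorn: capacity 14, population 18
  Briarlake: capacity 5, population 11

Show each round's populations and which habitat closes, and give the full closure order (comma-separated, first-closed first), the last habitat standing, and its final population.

Closure order: Fernhollow, Briarlake, Juniper
Last habitat: Elkhorn with 62 animals

Round 1: Briarlake=11 Elkhorn=18 Fernhollow=18 Juniper=15 → close Fernhollow (overflow 10)
  18÷3 = 6 each, +1 to first 0
Round 2: Briarlake=17 Elkhorn=24 Juniper=21 → close Briarlake (overflow 12)
  17÷2 = 8 each, +1 to first 1
Round 3: Elkhorn=33 Juniper=29 → close Juniper (overflow 20)
  29÷1 = 29 each, +1 to first 0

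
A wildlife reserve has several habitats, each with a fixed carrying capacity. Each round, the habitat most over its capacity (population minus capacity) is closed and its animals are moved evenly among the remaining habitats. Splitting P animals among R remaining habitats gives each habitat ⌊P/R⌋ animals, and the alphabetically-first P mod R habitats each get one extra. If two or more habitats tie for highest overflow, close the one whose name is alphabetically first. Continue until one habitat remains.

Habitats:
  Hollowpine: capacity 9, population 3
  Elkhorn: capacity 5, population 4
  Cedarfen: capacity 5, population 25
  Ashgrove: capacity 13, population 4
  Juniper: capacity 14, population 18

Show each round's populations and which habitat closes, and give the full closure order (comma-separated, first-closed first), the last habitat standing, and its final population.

Round 1: Ashgrove=4 Cedarfen=25 Elkhorn=4 Hollowpine=3 Juniper=18 → close Cedarfen (overflow 20)
  25÷4 = 6 each, +1 to first 1
Round 2: Ashgrove=11 Elkhorn=10 Hollowpine=9 Juniper=24 → close Juniper (overflow 10)
  24÷3 = 8 each, +1 to first 0
Round 3: Ashgrove=19 Elkhorn=18 Hollowpine=17 → close Elkhorn (overflow 13)
  18÷2 = 9 each, +1 to first 0
Round 4: Ashgrove=28 Hollowpine=26 → close Hollowpine (overflow 17)
  26÷1 = 26 each, +1 to first 0

Closure order: Cedarfen, Juniper, Elkhorn, Hollowpine
Last habitat: Ashgrove with 54 animals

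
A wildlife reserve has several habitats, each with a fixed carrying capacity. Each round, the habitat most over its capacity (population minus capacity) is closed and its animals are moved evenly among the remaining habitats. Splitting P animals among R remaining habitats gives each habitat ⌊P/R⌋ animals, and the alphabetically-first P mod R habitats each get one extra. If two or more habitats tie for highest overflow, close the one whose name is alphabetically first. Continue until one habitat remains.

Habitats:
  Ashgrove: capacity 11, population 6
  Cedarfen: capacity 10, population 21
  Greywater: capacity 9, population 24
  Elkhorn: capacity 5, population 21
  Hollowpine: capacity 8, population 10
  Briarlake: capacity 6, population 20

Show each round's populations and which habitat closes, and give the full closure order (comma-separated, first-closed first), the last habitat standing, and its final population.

Round 1: Ashgrove=6 Briarlake=20 Cedarfen=21 Elkhorn=21 Greywater=24 Hollowpine=10 → close Elkhorn (overflow 16)
  21÷5 = 4 each, +1 to first 1
Round 2: Ashgrove=11 Briarlake=24 Cedarfen=25 Greywater=28 Hollowpine=14 → close Greywater (overflow 19)
  28÷4 = 7 each, +1 to first 0
Round 3: Ashgrove=18 Briarlake=31 Cedarfen=32 Hollowpine=21 → close Briarlake (overflow 25)
  31÷3 = 10 each, +1 to first 1
Round 4: Ashgrove=29 Cedarfen=42 Hollowpine=31 → close Cedarfen (overflow 32)
  42÷2 = 21 each, +1 to first 0
Round 5: Ashgrove=50 Hollowpine=52 → close Hollowpine (overflow 44)
  52÷1 = 52 each, +1 to first 0

Closure order: Elkhorn, Greywater, Briarlake, Cedarfen, Hollowpine
Last habitat: Ashgrove with 102 animals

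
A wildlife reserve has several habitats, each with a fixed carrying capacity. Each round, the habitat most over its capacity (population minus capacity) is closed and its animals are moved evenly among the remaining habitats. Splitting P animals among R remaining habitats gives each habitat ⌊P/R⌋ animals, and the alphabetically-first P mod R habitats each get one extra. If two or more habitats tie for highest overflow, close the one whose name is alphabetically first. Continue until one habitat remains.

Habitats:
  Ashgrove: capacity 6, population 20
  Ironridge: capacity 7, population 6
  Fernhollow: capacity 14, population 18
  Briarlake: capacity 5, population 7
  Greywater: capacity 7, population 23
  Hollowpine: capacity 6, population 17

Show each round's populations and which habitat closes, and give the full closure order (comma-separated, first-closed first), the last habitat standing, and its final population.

Closure order: Greywater, Ashgrove, Hollowpine, Fernhollow, Briarlake
Last habitat: Ironridge with 91 animals

Round 1: Ashgrove=20 Briarlake=7 Fernhollow=18 Greywater=23 Hollowpine=17 Ironridge=6 → close Greywater (overflow 16)
  23÷5 = 4 each, +1 to first 3
Round 2: Ashgrove=25 Briarlake=12 Fernhollow=23 Hollowpine=21 Ironridge=10 → close Ashgrove (overflow 19)
  25÷4 = 6 each, +1 to first 1
Round 3: Briarlake=19 Fernhollow=29 Hollowpine=27 Ironridge=16 → close Hollowpine (overflow 21)
  27÷3 = 9 each, +1 to first 0
Round 4: Briarlake=28 Fernhollow=38 Ironridge=25 → close Fernhollow (overflow 24)
  38÷2 = 19 each, +1 to first 0
Round 5: Briarlake=47 Ironridge=44 → close Briarlake (overflow 42)
  47÷1 = 47 each, +1 to first 0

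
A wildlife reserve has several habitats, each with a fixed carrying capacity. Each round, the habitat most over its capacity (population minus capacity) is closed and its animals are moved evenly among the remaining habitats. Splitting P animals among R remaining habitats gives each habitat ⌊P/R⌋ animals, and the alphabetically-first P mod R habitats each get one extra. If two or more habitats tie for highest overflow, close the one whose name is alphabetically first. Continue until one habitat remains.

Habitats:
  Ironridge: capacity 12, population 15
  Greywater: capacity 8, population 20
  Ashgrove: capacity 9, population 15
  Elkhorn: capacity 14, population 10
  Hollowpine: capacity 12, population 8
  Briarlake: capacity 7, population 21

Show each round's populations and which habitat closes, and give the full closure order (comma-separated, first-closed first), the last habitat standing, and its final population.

Round 1: Ashgrove=15 Briarlake=21 Elkhorn=10 Greywater=20 Hollowpine=8 Ironridge=15 → close Briarlake (overflow 14)
  21÷5 = 4 each, +1 to first 1
Round 2: Ashgrove=20 Elkhorn=14 Greywater=24 Hollowpine=12 Ironridge=19 → close Greywater (overflow 16)
  24÷4 = 6 each, +1 to first 0
Round 3: Ashgrove=26 Elkhorn=20 Hollowpine=18 Ironridge=25 → close Ashgrove (overflow 17)
  26÷3 = 8 each, +1 to first 2
Round 4: Elkhorn=29 Hollowpine=27 Ironridge=33 → close Ironridge (overflow 21)
  33÷2 = 16 each, +1 to first 1
Round 5: Elkhorn=46 Hollowpine=43 → close Elkhorn (overflow 32)
  46÷1 = 46 each, +1 to first 0

Closure order: Briarlake, Greywater, Ashgrove, Ironridge, Elkhorn
Last habitat: Hollowpine with 89 animals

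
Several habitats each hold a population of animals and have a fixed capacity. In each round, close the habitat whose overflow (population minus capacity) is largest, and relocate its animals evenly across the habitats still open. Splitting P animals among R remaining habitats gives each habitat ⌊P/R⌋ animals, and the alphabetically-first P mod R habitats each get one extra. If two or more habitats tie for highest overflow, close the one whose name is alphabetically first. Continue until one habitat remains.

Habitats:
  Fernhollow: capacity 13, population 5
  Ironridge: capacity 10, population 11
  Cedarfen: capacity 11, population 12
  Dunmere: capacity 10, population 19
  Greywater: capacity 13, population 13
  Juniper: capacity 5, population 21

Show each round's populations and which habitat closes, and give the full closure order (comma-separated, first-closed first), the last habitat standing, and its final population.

Round 1: Cedarfen=12 Dunmere=19 Fernhollow=5 Greywater=13 Ironridge=11 Juniper=21 → close Juniper (overflow 16)
  21÷5 = 4 each, +1 to first 1
Round 2: Cedarfen=17 Dunmere=23 Fernhollow=9 Greywater=17 Ironridge=15 → close Dunmere (overflow 13)
  23÷4 = 5 each, +1 to first 3
Round 3: Cedarfen=23 Fernhollow=15 Greywater=23 Ironridge=20 → close Cedarfen (overflow 12)
  23÷3 = 7 each, +1 to first 2
Round 4: Fernhollow=23 Greywater=31 Ironridge=27 → close Greywater (overflow 18)
  31÷2 = 15 each, +1 to first 1
Round 5: Fernhollow=39 Ironridge=42 → close Ironridge (overflow 32)
  42÷1 = 42 each, +1 to first 0

Closure order: Juniper, Dunmere, Cedarfen, Greywater, Ironridge
Last habitat: Fernhollow with 81 animals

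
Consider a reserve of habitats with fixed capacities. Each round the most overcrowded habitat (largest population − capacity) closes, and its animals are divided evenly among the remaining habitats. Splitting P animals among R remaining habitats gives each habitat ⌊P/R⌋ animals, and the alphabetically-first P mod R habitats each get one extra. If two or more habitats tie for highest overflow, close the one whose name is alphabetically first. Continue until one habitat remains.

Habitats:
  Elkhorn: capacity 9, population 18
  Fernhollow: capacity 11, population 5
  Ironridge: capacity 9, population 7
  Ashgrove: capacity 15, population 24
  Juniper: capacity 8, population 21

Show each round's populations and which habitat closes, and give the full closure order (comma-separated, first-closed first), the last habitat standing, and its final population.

Closure order: Juniper, Ashgrove, Elkhorn, Ironridge
Last habitat: Fernhollow with 75 animals

Round 1: Ashgrove=24 Elkhorn=18 Fernhollow=5 Ironridge=7 Juniper=21 → close Juniper (overflow 13)
  21÷4 = 5 each, +1 to first 1
Round 2: Ashgrove=30 Elkhorn=23 Fernhollow=10 Ironridge=12 → close Ashgrove (overflow 15)
  30÷3 = 10 each, +1 to first 0
Round 3: Elkhorn=33 Fernhollow=20 Ironridge=22 → close Elkhorn (overflow 24)
  33÷2 = 16 each, +1 to first 1
Round 4: Fernhollow=37 Ironridge=38 → close Ironridge (overflow 29)
  38÷1 = 38 each, +1 to first 0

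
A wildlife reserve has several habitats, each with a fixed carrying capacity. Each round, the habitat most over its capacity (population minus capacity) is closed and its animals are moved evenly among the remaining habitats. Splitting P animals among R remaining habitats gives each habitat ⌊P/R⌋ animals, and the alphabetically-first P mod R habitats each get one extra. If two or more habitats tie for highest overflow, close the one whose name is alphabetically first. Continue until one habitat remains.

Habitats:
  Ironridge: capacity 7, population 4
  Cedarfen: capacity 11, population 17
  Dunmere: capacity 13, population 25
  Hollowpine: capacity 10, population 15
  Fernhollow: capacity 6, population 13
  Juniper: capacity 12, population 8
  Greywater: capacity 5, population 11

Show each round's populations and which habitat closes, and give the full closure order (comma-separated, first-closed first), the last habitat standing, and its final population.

Closure order: Dunmere, Cedarfen, Fernhollow, Greywater, Hollowpine, Ironridge
Last habitat: Juniper with 93 animals

Round 1: Cedarfen=17 Dunmere=25 Fernhollow=13 Greywater=11 Hollowpine=15 Ironridge=4 Juniper=8 → close Dunmere (overflow 12)
  25÷6 = 4 each, +1 to first 1
Round 2: Cedarfen=22 Fernhollow=17 Greywater=15 Hollowpine=19 Ironridge=8 Juniper=12 → close Cedarfen (overflow 11)
  22÷5 = 4 each, +1 to first 2
Round 3: Fernhollow=22 Greywater=20 Hollowpine=23 Ironridge=12 Juniper=16 → close Fernhollow (overflow 16)
  22÷4 = 5 each, +1 to first 2
Round 4: Greywater=26 Hollowpine=29 Ironridge=17 Juniper=21 → close Greywater (overflow 21)
  26÷3 = 8 each, +1 to first 2
Round 5: Hollowpine=38 Ironridge=26 Juniper=29 → close Hollowpine (overflow 28)
  38÷2 = 19 each, +1 to first 0
Round 6: Ironridge=45 Juniper=48 → close Ironridge (overflow 38)
  45÷1 = 45 each, +1 to first 0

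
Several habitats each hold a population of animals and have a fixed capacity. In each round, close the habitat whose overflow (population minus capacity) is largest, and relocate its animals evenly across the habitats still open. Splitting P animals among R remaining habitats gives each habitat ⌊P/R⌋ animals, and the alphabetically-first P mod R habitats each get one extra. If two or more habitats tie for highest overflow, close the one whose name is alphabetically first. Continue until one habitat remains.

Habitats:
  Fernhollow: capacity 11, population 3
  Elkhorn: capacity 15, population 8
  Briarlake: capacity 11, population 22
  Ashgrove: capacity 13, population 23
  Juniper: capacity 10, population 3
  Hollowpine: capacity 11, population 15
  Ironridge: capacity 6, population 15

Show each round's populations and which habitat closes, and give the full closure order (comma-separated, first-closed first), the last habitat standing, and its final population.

Closure order: Briarlake, Ashgrove, Ironridge, Hollowpine, Elkhorn, Fernhollow
Last habitat: Juniper with 89 animals

Round 1: Ashgrove=23 Briarlake=22 Elkhorn=8 Fernhollow=3 Hollowpine=15 Ironridge=15 Juniper=3 → close Briarlake (overflow 11)
  22÷6 = 3 each, +1 to first 4
Round 2: Ashgrove=27 Elkhorn=12 Fernhollow=7 Hollowpine=19 Ironridge=18 Juniper=6 → close Ashgrove (overflow 14)
  27÷5 = 5 each, +1 to first 2
Round 3: Elkhorn=18 Fernhollow=13 Hollowpine=24 Ironridge=23 Juniper=11 → close Ironridge (overflow 17)
  23÷4 = 5 each, +1 to first 3
Round 4: Elkhorn=24 Fernhollow=19 Hollowpine=30 Juniper=16 → close Hollowpine (overflow 19)
  30÷3 = 10 each, +1 to first 0
Round 5: Elkhorn=34 Fernhollow=29 Juniper=26 → close Elkhorn (overflow 19)
  34÷2 = 17 each, +1 to first 0
Round 6: Fernhollow=46 Juniper=43 → close Fernhollow (overflow 35)
  46÷1 = 46 each, +1 to first 0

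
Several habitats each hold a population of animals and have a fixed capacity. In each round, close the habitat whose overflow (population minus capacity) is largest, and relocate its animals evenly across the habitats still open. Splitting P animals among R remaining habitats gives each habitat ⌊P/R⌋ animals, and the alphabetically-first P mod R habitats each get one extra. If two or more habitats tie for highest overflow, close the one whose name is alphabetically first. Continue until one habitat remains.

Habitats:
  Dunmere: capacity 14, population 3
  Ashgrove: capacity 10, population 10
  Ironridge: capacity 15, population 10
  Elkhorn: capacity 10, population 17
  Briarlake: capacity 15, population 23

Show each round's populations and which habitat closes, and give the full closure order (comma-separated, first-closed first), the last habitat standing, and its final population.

Round 1: Ashgrove=10 Briarlake=23 Dunmere=3 Elkhorn=17 Ironridge=10 → close Briarlake (overflow 8)
  23÷4 = 5 each, +1 to first 3
Round 2: Ashgrove=16 Dunmere=9 Elkhorn=23 Ironridge=15 → close Elkhorn (overflow 13)
  23÷3 = 7 each, +1 to first 2
Round 3: Ashgrove=24 Dunmere=17 Ironridge=22 → close Ashgrove (overflow 14)
  24÷2 = 12 each, +1 to first 0
Round 4: Dunmere=29 Ironridge=34 → close Ironridge (overflow 19)
  34÷1 = 34 each, +1 to first 0

Closure order: Briarlake, Elkhorn, Ashgrove, Ironridge
Last habitat: Dunmere with 63 animals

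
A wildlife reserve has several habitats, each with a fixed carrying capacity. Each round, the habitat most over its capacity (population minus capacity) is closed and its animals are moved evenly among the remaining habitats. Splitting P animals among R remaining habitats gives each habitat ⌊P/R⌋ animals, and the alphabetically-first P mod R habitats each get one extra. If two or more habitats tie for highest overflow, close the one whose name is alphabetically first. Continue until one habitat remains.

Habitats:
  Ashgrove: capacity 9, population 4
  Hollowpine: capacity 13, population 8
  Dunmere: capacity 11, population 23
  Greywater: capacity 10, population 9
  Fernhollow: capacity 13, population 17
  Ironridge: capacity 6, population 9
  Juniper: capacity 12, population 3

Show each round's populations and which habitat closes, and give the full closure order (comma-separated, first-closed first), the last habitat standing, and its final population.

Closure order: Dunmere, Fernhollow, Ironridge, Greywater, Ashgrove, Hollowpine
Last habitat: Juniper with 73 animals

Round 1: Ashgrove=4 Dunmere=23 Fernhollow=17 Greywater=9 Hollowpine=8 Ironridge=9 Juniper=3 → close Dunmere (overflow 12)
  23÷6 = 3 each, +1 to first 5
Round 2: Ashgrove=8 Fernhollow=21 Greywater=13 Hollowpine=12 Ironridge=13 Juniper=6 → close Fernhollow (overflow 8)
  21÷5 = 4 each, +1 to first 1
Round 3: Ashgrove=13 Greywater=17 Hollowpine=16 Ironridge=17 Juniper=10 → close Ironridge (overflow 11)
  17÷4 = 4 each, +1 to first 1
Round 4: Ashgrove=18 Greywater=21 Hollowpine=20 Juniper=14 → close Greywater (overflow 11)
  21÷3 = 7 each, +1 to first 0
Round 5: Ashgrove=25 Hollowpine=27 Juniper=21 → close Ashgrove (overflow 16)
  25÷2 = 12 each, +1 to first 1
Round 6: Hollowpine=40 Juniper=33 → close Hollowpine (overflow 27)
  40÷1 = 40 each, +1 to first 0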